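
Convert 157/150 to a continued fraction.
[1; 21, 2, 3]

Euclidean algorithm steps:
157 = 1 × 150 + 7
150 = 21 × 7 + 3
7 = 2 × 3 + 1
3 = 3 × 1 + 0
Continued fraction: [1; 21, 2, 3]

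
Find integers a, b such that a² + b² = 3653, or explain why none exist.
17² + 58² (a=17, b=58)

Factorization: 3653 = 13 × 281
By Fermat: n is sum of two squares iff every prime p ≡ 3 (mod 4) appears to even power.
All primes ≡ 3 (mod 4) appear to even power.
Search a = 0, 1, 2, … for 3653 - a² a perfect square: first hit at a = 17: 3653 - 289 = 3364 = 58².
3653 = 17² + 58² = 289 + 3364 ✓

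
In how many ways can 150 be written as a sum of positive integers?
40853235313

p(n) counts ways to write n as a sum of positive integers (order ignored).
Euler's pentagonal recurrence: p(k) = p(k-1) + p(k-2) - p(k-5) - p(k-7) + p(k-12) + p(k-15) - ... (offsets j(3j∓1)/2, signs ++--, p(0)=1, p(<0)=0).
DP table for k = 0..149: p(0)=1, p(1)=1, p(2)=2, p(3)=3, p(4)=5, p(5)=7, p(6)=11, p(7)=15, p(8)=22, p(9)=30, p(10)=42, p(11)=56, p(12)=77, p(13)=101, p(14)=135, p(15)=176, p(16)=231, p(17)=297, p(18)=385, p(19)=490, p(20)=627, p(21)=792, p(22)=1002, p(23)=1255, p(24)=1575, p(25)=1958, p(26)=2436, p(27)=3010, p(28)=3718, p(29)=4565, p(30)=5604, p(31)=6842, p(32)=8349, p(33)=10143, p(34)=12310, p(35)=14883, p(36)=17977, p(37)=21637, p(38)=26015, p(39)=31185, p(40)=37338, p(41)=44583, p(42)=53174, p(43)=63261, p(44)=75175, p(45)=89134, p(46)=105558, p(47)=124754, p(48)=147273, p(49)=173525, p(50)=204226, p(51)=239943, p(52)=281589, p(53)=329931, p(54)=386155, p(55)=451276, p(56)=526823, p(57)=614154, p(58)=715220, p(59)=831820, p(60)=966467, p(61)=1121505, p(62)=1300156, p(63)=1505499, p(64)=1741630, p(65)=2012558, p(66)=2323520, p(67)=2679689, p(68)=3087735, p(69)=3554345, p(70)=4087968, p(71)=4697205, p(72)=5392783, p(73)=6185689, p(74)=7089500, p(75)=8118264, p(76)=9289091, p(77)=10619863, p(78)=12132164, p(79)=13848650, p(80)=15796476, p(81)=18004327, p(82)=20506255, p(83)=23338469, p(84)=26543660, p(85)=30167357, p(86)=34262962, p(87)=38887673, p(88)=44108109, p(89)=49995925, p(90)=56634173, p(91)=64112359, p(92)=72533807, p(93)=82010177, p(94)=92669720, p(95)=104651419, p(96)=118114304, p(97)=133230930, p(98)=150198136, p(99)=169229875, p(100)=190569292, p(101)=214481126, p(102)=241265379, p(103)=271248950, p(104)=304801365, p(105)=342325709, p(106)=384276336, p(107)=431149389, p(108)=483502844, p(109)=541946240, p(110)=607163746, p(111)=679903203, p(112)=761002156, p(113)=851376628, p(114)=952050665, p(115)=1064144451, p(116)=1188908248, p(117)=1327710076, p(118)=1482074143, p(119)=1653668665, p(120)=1844349560, p(121)=2056148051, p(122)=2291320912, p(123)=2552338241, p(124)=2841940500, p(125)=3163127352, p(126)=3519222692, p(127)=3913864295, p(128)=4351078600, p(129)=4835271870, p(130)=5371315400, p(131)=5964539504, p(132)=6620830889, p(133)=7346629512, p(134)=8149040695, p(135)=9035836076, p(136)=10015581680, p(137)=11097645016, p(138)=12292341831, p(139)=13610949895, p(140)=15065878135, p(141)=16670689208, p(142)=18440293320, p(143)=20390982757, p(144)=22540654445, p(145)=24908858009, p(146)=27517052599, p(147)=30388671978, p(148)=33549419497, p(149)=37027355200.
Final step: p(150) = p(149) + p(148) - p(145) - p(143) + p(138) + p(135) - p(128) - p(124) + p(115) + p(110) - p(99) - p(93) + p(80) + p(73) - p(58) - p(50) + p(33) + p(24) - p(5)
= 37027355200 + 33549419497 - 24908858009 - 20390982757 + 12292341831 + 9035836076 - 4351078600 - 2841940500 + 1064144451 + 607163746 - 169229875 - 82010177 + 15796476 + 6185689 - 715220 - 204226 + 10143 + 1575 - 7
= 40853235313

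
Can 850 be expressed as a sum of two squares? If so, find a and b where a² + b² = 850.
3² + 29² (a=3, b=29)

Factorization: 850 = 2 × 5^2 × 17
By Fermat: n is sum of two squares iff every prime p ≡ 3 (mod 4) appears to even power.
All primes ≡ 3 (mod 4) appear to even power.
Search a = 0, 1, 2, … for 850 - a² a perfect square: first hit at a = 3: 850 - 9 = 841 = 29².
850 = 3² + 29² = 9 + 841 ✓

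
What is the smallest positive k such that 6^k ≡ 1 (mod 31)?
6

31 is prime, so ord(6) divides φ(31) = 30.
Divisors of 30: 1, 2, 3, 5, 6, 10, 15, 30.
Repeated squaring: 6^1 ≡ 6, 6^2 ≡ 5, 6^4 ≡ 25, 6^8 ≡ 5, 6^16 ≡ 25 (mod 31).
Test 6^d mod 31 for each divisor d in increasing order:
6^1 ≡ 6
6^2 ≡ 5
6^3 = 6^2·6^1 ≡ 30
6^5 = 6^4·6^1 ≡ 26
6^6 = 6^4·6^2 ≡ 1  ← first divisor giving 1
The order is 6.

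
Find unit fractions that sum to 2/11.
1/6 + 1/66

Greedy algorithm:
2/11: ceiling(11/2) = 6, use 1/6
1/66: ceiling(66/1) = 66, use 1/66
Result: 2/11 = 1/6 + 1/66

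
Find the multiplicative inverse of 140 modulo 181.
128

gcd(140, 181) = 1, so the inverse exists.
Extended Euclidean algorithm on (181, 140):
181 = 1 × 140 + 41  ⟹  41 = (1)·181 + (-1)·140
140 = 3 × 41 + 17  ⟹  17 = (-3)·181 + (4)·140
41 = 2 × 17 + 7  ⟹  7 = (7)·181 + (-9)·140
17 = 2 × 7 + 3  ⟹  3 = (-17)·181 + (22)·140
7 = 2 × 3 + 1  ⟹  1 = (41)·181 + (-53)·140
So (-53)·140 ≡ 1 (mod 181), i.e. 140^(-1) ≡ -53 ≡ 128 (mod 181).
Check: 140 × 128 = 17920 ≡ 1 (mod 181)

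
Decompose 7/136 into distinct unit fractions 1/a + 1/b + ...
1/20 + 1/680

Greedy algorithm:
7/136: ceiling(136/7) = 20, use 1/20
1/680: ceiling(680/1) = 680, use 1/680
Result: 7/136 = 1/20 + 1/680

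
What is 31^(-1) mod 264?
247

gcd(31, 264) = 1, so the inverse exists.
Extended Euclidean algorithm on (264, 31):
264 = 8 × 31 + 16  ⟹  16 = (1)·264 + (-8)·31
31 = 1 × 16 + 15  ⟹  15 = (-1)·264 + (9)·31
16 = 1 × 15 + 1  ⟹  1 = (2)·264 + (-17)·31
So (-17)·31 ≡ 1 (mod 264), i.e. 31^(-1) ≡ -17 ≡ 247 (mod 264).
Check: 31 × 247 = 7657 ≡ 1 (mod 264)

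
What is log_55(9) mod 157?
124

Baby-step giant-step with step n = ⌈√157⌉ = 13.
Baby steps 55^j mod 157 (j:value) for j=0..12: 0:1, 1:55, 2:42, 3:112, 4:37, 5:151, 6:141, 7:62, 8:113, 9:92, 10:36, 11:96, 12:99.
Giant-step multiplier: 55^(-13) ≡ 55^(156-13) = 55^143 ≡ 135 (mod 157).
Giant steps γ_i = 9·135^i mod 157: γ_0=9, γ_1=116, γ_2=117, γ_3=95, γ_4=108, γ_5=136, γ_6=148, γ_7=41, γ_8=40, γ_9=62 (in table at j=7).
x = i·n + j = 9·13 + 7 = 124.
Check: 55^124 ≡ 9 (mod 157).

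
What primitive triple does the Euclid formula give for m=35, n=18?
(901, 1260, 1549)

Euclid's formula: a = m² - n², b = 2mn, c = m² + n²
m = 35, n = 18
a = 35² - 18² = 1225 - 324 = 901
b = 2 × 35 × 18 = 1260
c = 35² + 18² = 1225 + 324 = 1549
Verification: 901² + 1260² = 811801 + 1587600 = 2399401 = 1549² ✓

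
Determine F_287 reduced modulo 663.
52

Matrix identity: Q^n = [[F_(n+1), F_n], [F_n, F_(n-1)]] with Q = [[1,1],[1,0]].
n = 287 = 100011111₂. Square-and-multiply, entries mod 663:
Q^1 = [[1,1],[1,0]]
Q^2 = (Q^1)² = [[2,1],[1,1]]
Q^4 = (Q^2)² = [[5,3],[3,2]]
Q^8 = (Q^4)² = [[34,21],[21,13]]
Q^17 = (Q^8)²·Q = [[595,271],[271,324]]
Q^35 = (Q^17)²·Q = [[255,494],[494,424]]
Q^71 = (Q^35)²·Q = [[51,103],[103,611]]
Q^143 = (Q^71)²·Q = [[510,613],[613,560]]
Q^287 = (Q^143)²·Q = [[255,52],[52,203]]
F_287 mod 663 = Q^287[0][1] = 52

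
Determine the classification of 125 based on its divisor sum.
deficient

Proper divisors of 125: sum = 1 + 5 + 25 = 31
Since 31 < 125, 125 is deficient.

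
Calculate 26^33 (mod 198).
152

Repeated squaring. Binary of 33 = 100001.
26^1 ≡ 26 (mod 198); 26^2 ≡ 82 (mod 198); 26^4 ≡ 190 (mod 198); 26^8 ≡ 64 (mod 198); 26^16 ≡ 136 (mod 198); 26^32 ≡ 82 (mod 198)
26^33 = 26^1 × 26^32 ≡ 152 (mod 198)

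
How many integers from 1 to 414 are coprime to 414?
132

414 = 2 × 3^2 × 23
φ(n) = n × ∏(1 - 1/p) for each prime p dividing n
φ(414) = 414 × (1 - 1/2) × (1 - 1/3) × (1 - 1/23) = 132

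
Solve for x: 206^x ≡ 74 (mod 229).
43

Baby-step giant-step with step n = ⌈√229⌉ = 16.
Baby steps 206^j mod 229 (j:value) for j=0..15: 0:1, 1:206, 2:71, 3:199, 4:3, 5:160, 6:213, 7:139, 8:9, 9:22, 10:181, 11:188, 12:27, 13:66, 14:85, 15:106.
Giant-step multiplier: 206^(-16) ≡ 206^(228-16) = 206^212 ≡ 82 (mod 229).
Giant steps γ_i = 74·82^i mod 229: γ_0=74, γ_1=114, γ_2=188 (in table at j=11).
x = i·n + j = 2·16 + 11 = 43.
Check: 206^43 ≡ 74 (mod 229).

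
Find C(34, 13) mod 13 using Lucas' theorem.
2

Using Lucas' theorem:
Write n=34 and k=13 in base 13:
n in base 13: [2, 8]
k in base 13: [1, 0]
C(34,13) mod 13 = ∏ C(n_i, k_i) mod 13
Digit binomials (mod 13): C(2,1) = 2; C(8,0) = 1
Product: 2 × 1 = 2 ≡ 2 (mod 13)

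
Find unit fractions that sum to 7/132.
1/19 + 1/2508

Greedy algorithm:
7/132: ceiling(132/7) = 19, use 1/19
1/2508: ceiling(2508/1) = 2508, use 1/2508
Result: 7/132 = 1/19 + 1/2508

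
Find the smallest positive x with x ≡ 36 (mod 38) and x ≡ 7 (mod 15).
112

Using Chinese Remainder Theorem:
M = 38 × 15 = 570
M1 = 15, M2 = 38
y1 = 15^(-1) mod 38 = 33
y2 = 38^(-1) mod 15 = 2
x = (36×15×33 + 7×38×2) mod 570 = 112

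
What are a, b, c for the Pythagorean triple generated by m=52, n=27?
(1975, 2808, 3433)

Euclid's formula: a = m² - n², b = 2mn, c = m² + n²
m = 52, n = 27
a = 52² - 27² = 2704 - 729 = 1975
b = 2 × 52 × 27 = 2808
c = 52² + 27² = 2704 + 729 = 3433
Verification: 1975² + 2808² = 3900625 + 7884864 = 11785489 = 3433² ✓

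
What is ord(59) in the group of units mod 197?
49

197 is prime, so ord(59) divides φ(197) = 196.
Divisors of 196: 1, 2, 4, 7, 14, 28, 49, 98, 196.
Repeated squaring: 59^1 ≡ 59, 59^2 ≡ 132, 59^4 ≡ 88, 59^8 ≡ 61, 59^16 ≡ 175, 59^32 ≡ 90, 59^64 ≡ 23, 59^128 ≡ 135 (mod 197).
Test 59^d mod 197 for each divisor d in increasing order:
59^1 ≡ 59
59^2 ≡ 132
59^4 ≡ 88
59^7 = 59^4·59^2·59^1 ≡ 178
59^14 = 59^8·59^4·59^2 ≡ 164
59^28 = 59^16·59^8·59^4 ≡ 104
59^49 = 59^32·59^16·59^1 ≡ 1  ← first divisor giving 1
The order is 49.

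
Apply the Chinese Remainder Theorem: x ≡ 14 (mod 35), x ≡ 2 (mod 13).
119

Using Chinese Remainder Theorem:
M = 35 × 13 = 455
M1 = 13, M2 = 35
y1 = 13^(-1) mod 35 = 27
y2 = 35^(-1) mod 13 = 3
x = (14×13×27 + 2×35×3) mod 455 = 119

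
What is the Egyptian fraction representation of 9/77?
1/9 + 1/174 + 1/40194

Greedy algorithm:
9/77: ceiling(77/9) = 9, use 1/9
4/693: ceiling(693/4) = 174, use 1/174
1/40194: ceiling(40194/1) = 40194, use 1/40194
Result: 9/77 = 1/9 + 1/174 + 1/40194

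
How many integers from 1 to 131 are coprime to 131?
130

131 = 131
φ(n) = n × ∏(1 - 1/p) for each prime p dividing n
φ(131) = 131 × (1 - 1/131) = 130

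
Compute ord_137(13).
136

137 is prime, so ord(13) divides φ(137) = 136.
Divisors of 136: 1, 2, 4, 8, 17, 34, 68, 136.
Repeated squaring: 13^1 ≡ 13, 13^2 ≡ 32, 13^4 ≡ 65, 13^8 ≡ 115, 13^16 ≡ 73, 13^32 ≡ 123, 13^64 ≡ 59, 13^128 ≡ 56 (mod 137).
Test 13^d mod 137 for each divisor d in increasing order:
13^1 ≡ 13
13^2 ≡ 32
13^4 ≡ 65
13^8 ≡ 115
13^17 = 13^16·13^1 ≡ 127
13^34 = 13^32·13^2 ≡ 100
13^68 = 13^64·13^4 ≡ 136
13^136 = 13^128·13^8 ≡ 1  ← first divisor giving 1
The order is 136.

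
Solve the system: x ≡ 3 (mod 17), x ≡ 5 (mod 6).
71

Using Chinese Remainder Theorem:
M = 17 × 6 = 102
M1 = 6, M2 = 17
y1 = 6^(-1) mod 17 = 3
y2 = 17^(-1) mod 6 = 5
x = (3×6×3 + 5×17×5) mod 102 = 71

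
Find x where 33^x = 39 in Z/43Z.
39

Baby-step giant-step with step n = ⌈√43⌉ = 7.
Baby steps 33^j mod 43 (j:value) for j=0..6: 0:1, 1:33, 2:14, 3:32, 4:24, 5:18, 6:35.
Giant-step multiplier: 33^(-7) ≡ 33^(42-7) = 33^35 ≡ 7 (mod 43).
Giant steps γ_i = 39·7^i mod 43: γ_0=39, γ_1=15, γ_2=19, γ_3=4, γ_4=28, γ_5=24 (in table at j=4).
x = i·n + j = 5·7 + 4 = 39.
Check: 33^39 ≡ 39 (mod 43).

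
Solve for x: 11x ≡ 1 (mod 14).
9

gcd(11, 14) = 1, so the inverse exists.
Extended Euclidean algorithm on (14, 11):
14 = 1 × 11 + 3  ⟹  3 = (1)·14 + (-1)·11
11 = 3 × 3 + 2  ⟹  2 = (-3)·14 + (4)·11
3 = 1 × 2 + 1  ⟹  1 = (4)·14 + (-5)·11
So (-5)·11 ≡ 1 (mod 14), i.e. 11^(-1) ≡ -5 ≡ 9 (mod 14).
Check: 11 × 9 = 99 ≡ 1 (mod 14)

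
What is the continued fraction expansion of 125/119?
[1; 19, 1, 5]

Euclidean algorithm steps:
125 = 1 × 119 + 6
119 = 19 × 6 + 5
6 = 1 × 5 + 1
5 = 5 × 1 + 0
Continued fraction: [1; 19, 1, 5]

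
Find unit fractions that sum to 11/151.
1/14 + 1/705 + 1/1490370

Greedy algorithm:
11/151: ceiling(151/11) = 14, use 1/14
3/2114: ceiling(2114/3) = 705, use 1/705
1/1490370: ceiling(1490370/1) = 1490370, use 1/1490370
Result: 11/151 = 1/14 + 1/705 + 1/1490370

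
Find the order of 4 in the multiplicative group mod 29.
14

29 is prime, so ord(4) divides φ(29) = 28.
Divisors of 28: 1, 2, 4, 7, 14, 28.
Repeated squaring: 4^1 ≡ 4, 4^2 ≡ 16, 4^4 ≡ 24, 4^8 ≡ 25, 4^16 ≡ 16 (mod 29).
Test 4^d mod 29 for each divisor d in increasing order:
4^1 ≡ 4
4^2 ≡ 16
4^4 ≡ 24
4^7 = 4^4·4^2·4^1 ≡ 28
4^14 = 4^8·4^4·4^2 ≡ 1  ← first divisor giving 1
The order is 14.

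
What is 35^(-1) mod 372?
287

gcd(35, 372) = 1, so the inverse exists.
Extended Euclidean algorithm on (372, 35):
372 = 10 × 35 + 22  ⟹  22 = (1)·372 + (-10)·35
35 = 1 × 22 + 13  ⟹  13 = (-1)·372 + (11)·35
22 = 1 × 13 + 9  ⟹  9 = (2)·372 + (-21)·35
13 = 1 × 9 + 4  ⟹  4 = (-3)·372 + (32)·35
9 = 2 × 4 + 1  ⟹  1 = (8)·372 + (-85)·35
So (-85)·35 ≡ 1 (mod 372), i.e. 35^(-1) ≡ -85 ≡ 287 (mod 372).
Check: 35 × 287 = 10045 ≡ 1 (mod 372)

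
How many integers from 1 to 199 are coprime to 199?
198

199 = 199
φ(n) = n × ∏(1 - 1/p) for each prime p dividing n
φ(199) = 199 × (1 - 1/199) = 198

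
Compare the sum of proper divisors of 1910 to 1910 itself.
deficient

Proper divisors of 1910: sum = 1 + 2 + 5 + 10 + 191 + 382 + 955 = 1546
Since 1546 < 1910, 1910 is deficient.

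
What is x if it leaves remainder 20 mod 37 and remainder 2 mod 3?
20

Using Chinese Remainder Theorem:
M = 37 × 3 = 111
M1 = 3, M2 = 37
y1 = 3^(-1) mod 37 = 25
y2 = 37^(-1) mod 3 = 1
x = (20×3×25 + 2×37×1) mod 111 = 20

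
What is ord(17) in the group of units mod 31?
30

31 is prime, so ord(17) divides φ(31) = 30.
Divisors of 30: 1, 2, 3, 5, 6, 10, 15, 30.
Repeated squaring: 17^1 ≡ 17, 17^2 ≡ 10, 17^4 ≡ 7, 17^8 ≡ 18, 17^16 ≡ 14 (mod 31).
Test 17^d mod 31 for each divisor d in increasing order:
17^1 ≡ 17
17^2 ≡ 10
17^3 = 17^2·17^1 ≡ 15
17^5 = 17^4·17^1 ≡ 26
17^6 = 17^4·17^2 ≡ 8
17^10 = 17^8·17^2 ≡ 25
17^15 = 17^8·17^4·17^2·17^1 ≡ 30
17^30 = 17^16·17^8·17^4·17^2 ≡ 1  ← first divisor giving 1
The order is 30.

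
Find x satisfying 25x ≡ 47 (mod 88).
x ≡ 23 (mod 88)

gcd(25, 88) = 1, which divides 47, so solutions exist.
Find 25^(-1) mod 88 by the extended Euclidean algorithm:
88 = 3 × 25 + 13  ⟹  13 = (1)·88 + (-3)·25
25 = 1 × 13 + 12  ⟹  12 = (-1)·88 + (4)·25
13 = 1 × 12 + 1  ⟹  1 = (2)·88 + (-7)·25
So (-7)·25 ≡ 1 (mod 88), i.e. 25^(-1) ≡ -7 ≡ 81 (mod 88).
x ≡ 81 × 47 = 3807 ≡ 23 (mod 88).
Check: 25 × 23 = 575 ≡ 47 (mod 88).
Unique solution: x ≡ 23 (mod 88)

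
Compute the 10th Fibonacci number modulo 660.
55

Matrix identity: Q^n = [[F_(n+1), F_n], [F_n, F_(n-1)]] with Q = [[1,1],[1,0]].
n = 10 = 1010₂. Square-and-multiply, entries mod 660:
Q^1 = [[1,1],[1,0]]
Q^2 = (Q^1)² = [[2,1],[1,1]]
Q^5 = (Q^2)²·Q = [[8,5],[5,3]]
Q^10 = (Q^5)² = [[89,55],[55,34]]
F_10 mod 660 = Q^10[0][1] = 55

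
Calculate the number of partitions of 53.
329931

p(n) counts ways to write n as a sum of positive integers (order ignored).
Euler's pentagonal recurrence: p(k) = p(k-1) + p(k-2) - p(k-5) - p(k-7) + p(k-12) + p(k-15) - ... (offsets j(3j∓1)/2, signs ++--, p(0)=1, p(<0)=0).
DP table for k = 0..52: p(0)=1, p(1)=1, p(2)=2, p(3)=3, p(4)=5, p(5)=7, p(6)=11, p(7)=15, p(8)=22, p(9)=30, p(10)=42, p(11)=56, p(12)=77, p(13)=101, p(14)=135, p(15)=176, p(16)=231, p(17)=297, p(18)=385, p(19)=490, p(20)=627, p(21)=792, p(22)=1002, p(23)=1255, p(24)=1575, p(25)=1958, p(26)=2436, p(27)=3010, p(28)=3718, p(29)=4565, p(30)=5604, p(31)=6842, p(32)=8349, p(33)=10143, p(34)=12310, p(35)=14883, p(36)=17977, p(37)=21637, p(38)=26015, p(39)=31185, p(40)=37338, p(41)=44583, p(42)=53174, p(43)=63261, p(44)=75175, p(45)=89134, p(46)=105558, p(47)=124754, p(48)=147273, p(49)=173525, p(50)=204226, p(51)=239943, p(52)=281589.
Final step: p(53) = p(52) + p(51) - p(48) - p(46) + p(41) + p(38) - p(31) - p(27) + p(18) + p(13) - p(2)
= 281589 + 239943 - 147273 - 105558 + 44583 + 26015 - 6842 - 3010 + 385 + 101 - 2
= 329931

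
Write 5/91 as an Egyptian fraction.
1/19 + 1/433 + 1/249553 + 1/93414800161 + 1/17452649778145716451681

Greedy algorithm:
5/91: ceiling(91/5) = 19, use 1/19
4/1729: ceiling(1729/4) = 433, use 1/433
3/748657: ceiling(748657/3) = 249553, use 1/249553
2/186829600321: ceiling(186829600321/2) = 93414800161, use 1/93414800161
1/17452649778145716451681: ceiling(17452649778145716451681/1) = 17452649778145716451681, use 1/17452649778145716451681
Result: 5/91 = 1/19 + 1/433 + 1/249553 + 1/93414800161 + 1/17452649778145716451681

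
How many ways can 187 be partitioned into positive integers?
1280011042268

p(n) counts ways to write n as a sum of positive integers (order ignored).
Euler's pentagonal recurrence: p(k) = p(k-1) + p(k-2) - p(k-5) - p(k-7) + p(k-12) + p(k-15) - ... (offsets j(3j∓1)/2, signs ++--, p(0)=1, p(<0)=0).
DP table for k = 0..186: p(0)=1, p(1)=1, p(2)=2, p(3)=3, p(4)=5, p(5)=7, p(6)=11, p(7)=15, p(8)=22, p(9)=30, p(10)=42, p(11)=56, p(12)=77, p(13)=101, p(14)=135, p(15)=176, p(16)=231, p(17)=297, p(18)=385, p(19)=490, p(20)=627, p(21)=792, p(22)=1002, p(23)=1255, p(24)=1575, p(25)=1958, p(26)=2436, p(27)=3010, p(28)=3718, p(29)=4565, p(30)=5604, p(31)=6842, p(32)=8349, p(33)=10143, p(34)=12310, p(35)=14883, p(36)=17977, p(37)=21637, p(38)=26015, p(39)=31185, p(40)=37338, p(41)=44583, p(42)=53174, p(43)=63261, p(44)=75175, p(45)=89134, p(46)=105558, p(47)=124754, p(48)=147273, p(49)=173525, p(50)=204226, p(51)=239943, p(52)=281589, p(53)=329931, p(54)=386155, p(55)=451276, p(56)=526823, p(57)=614154, p(58)=715220, p(59)=831820, p(60)=966467, p(61)=1121505, p(62)=1300156, p(63)=1505499, p(64)=1741630, p(65)=2012558, p(66)=2323520, p(67)=2679689, p(68)=3087735, p(69)=3554345, p(70)=4087968, p(71)=4697205, p(72)=5392783, p(73)=6185689, p(74)=7089500, p(75)=8118264, p(76)=9289091, p(77)=10619863, p(78)=12132164, p(79)=13848650, p(80)=15796476, p(81)=18004327, p(82)=20506255, p(83)=23338469, p(84)=26543660, p(85)=30167357, p(86)=34262962, p(87)=38887673, p(88)=44108109, p(89)=49995925, p(90)=56634173, p(91)=64112359, p(92)=72533807, p(93)=82010177, p(94)=92669720, p(95)=104651419, p(96)=118114304, p(97)=133230930, p(98)=150198136, p(99)=169229875, p(100)=190569292, p(101)=214481126, p(102)=241265379, p(103)=271248950, p(104)=304801365, p(105)=342325709, p(106)=384276336, p(107)=431149389, p(108)=483502844, p(109)=541946240, p(110)=607163746, p(111)=679903203, p(112)=761002156, p(113)=851376628, p(114)=952050665, p(115)=1064144451, p(116)=1188908248, p(117)=1327710076, p(118)=1482074143, p(119)=1653668665, p(120)=1844349560, p(121)=2056148051, p(122)=2291320912, p(123)=2552338241, p(124)=2841940500, p(125)=3163127352, p(126)=3519222692, p(127)=3913864295, p(128)=4351078600, p(129)=4835271870, p(130)=5371315400, p(131)=5964539504, p(132)=6620830889, p(133)=7346629512, p(134)=8149040695, p(135)=9035836076, p(136)=10015581680, p(137)=11097645016, p(138)=12292341831, p(139)=13610949895, p(140)=15065878135, p(141)=16670689208, p(142)=18440293320, p(143)=20390982757, p(144)=22540654445, p(145)=24908858009, p(146)=27517052599, p(147)=30388671978, p(148)=33549419497, p(149)=37027355200, p(150)=40853235313, p(151)=45060624582, p(152)=49686288421, p(153)=54770336324, p(154)=60356673280, p(155)=66493182097, p(156)=73232243759, p(157)=80630964769, p(158)=88751778802, p(159)=97662728555, p(160)=107438159466, p(161)=118159068427, p(162)=129913904637, p(163)=142798995930, p(164)=156919475295, p(165)=172389800255, p(166)=189334822579, p(167)=207890420102, p(168)=228204732751, p(169)=250438925115, p(170)=274768617130, p(171)=301384802048, p(172)=330495499613, p(173)=362326859895, p(174)=397125074750, p(175)=435157697830, p(176)=476715857290, p(177)=522115831195, p(178)=571701605655, p(179)=625846753120, p(180)=684957390936, p(181)=749474411781, p(182)=819876908323, p(183)=896684817527, p(184)=980462880430, p(185)=1071823774337, p(186)=1171432692373.
Final step: p(187) = p(186) + p(185) - p(182) - p(180) + p(175) + p(172) - p(165) - p(161) + p(152) + p(147) - p(136) - p(130) + p(117) + p(110) - p(95) - p(87) + p(70) + p(61) - p(42) - p(32) + p(11) + p(0)
= 1171432692373 + 1071823774337 - 819876908323 - 684957390936 + 435157697830 + 330495499613 - 172389800255 - 118159068427 + 49686288421 + 30388671978 - 10015581680 - 5371315400 + 1327710076 + 607163746 - 104651419 - 38887673 + 4087968 + 1121505 - 53174 - 8349 + 56 + 1
= 1280011042268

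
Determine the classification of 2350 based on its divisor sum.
deficient

Proper divisors of 2350: sum = 1 + 2 + 5 + 10 + 25 + 47 + 50 + 94 + 235 + 470 + 1175 = 2114
Since 2114 < 2350, 2350 is deficient.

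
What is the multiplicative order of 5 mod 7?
6

7 is prime, so ord(5) divides φ(7) = 6.
Divisors of 6: 1, 2, 3, 6.
Repeated squaring: 5^1 ≡ 5, 5^2 ≡ 4, 5^4 ≡ 2 (mod 7).
Test 5^d mod 7 for each divisor d in increasing order:
5^1 ≡ 5
5^2 ≡ 4
5^3 = 5^2·5^1 ≡ 6
5^6 = 5^4·5^2 ≡ 1  ← first divisor giving 1
The order is 6.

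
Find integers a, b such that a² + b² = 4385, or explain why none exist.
17² + 64² (a=17, b=64)

Factorization: 4385 = 5 × 877
By Fermat: n is sum of two squares iff every prime p ≡ 3 (mod 4) appears to even power.
All primes ≡ 3 (mod 4) appear to even power.
Search a = 0, 1, 2, … for 4385 - a² a perfect square: first hit at a = 17: 4385 - 289 = 4096 = 64².
4385 = 17² + 64² = 289 + 4096 ✓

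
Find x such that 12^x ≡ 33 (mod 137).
103

Baby-step giant-step with step n = ⌈√137⌉ = 12.
Baby steps 12^j mod 137 (j:value) for j=0..11: 0:1, 1:12, 2:7, 3:84, 4:49, 5:40, 6:69, 7:6, 8:72, 9:42, 10:93, 11:20.
Giant-step multiplier: 12^(-12) ≡ 12^(136-12) = 12^124 ≡ 4 (mod 137).
Giant steps γ_i = 33·4^i mod 137: γ_0=33, γ_1=132, γ_2=117, γ_3=57, γ_4=91, γ_5=90, γ_6=86, γ_7=70, γ_8=6 (in table at j=7).
x = i·n + j = 8·12 + 7 = 103.
Check: 12^103 ≡ 33 (mod 137).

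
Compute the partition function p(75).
8118264

p(n) counts ways to write n as a sum of positive integers (order ignored).
Euler's pentagonal recurrence: p(k) = p(k-1) + p(k-2) - p(k-5) - p(k-7) + p(k-12) + p(k-15) - ... (offsets j(3j∓1)/2, signs ++--, p(0)=1, p(<0)=0).
DP table for k = 0..74: p(0)=1, p(1)=1, p(2)=2, p(3)=3, p(4)=5, p(5)=7, p(6)=11, p(7)=15, p(8)=22, p(9)=30, p(10)=42, p(11)=56, p(12)=77, p(13)=101, p(14)=135, p(15)=176, p(16)=231, p(17)=297, p(18)=385, p(19)=490, p(20)=627, p(21)=792, p(22)=1002, p(23)=1255, p(24)=1575, p(25)=1958, p(26)=2436, p(27)=3010, p(28)=3718, p(29)=4565, p(30)=5604, p(31)=6842, p(32)=8349, p(33)=10143, p(34)=12310, p(35)=14883, p(36)=17977, p(37)=21637, p(38)=26015, p(39)=31185, p(40)=37338, p(41)=44583, p(42)=53174, p(43)=63261, p(44)=75175, p(45)=89134, p(46)=105558, p(47)=124754, p(48)=147273, p(49)=173525, p(50)=204226, p(51)=239943, p(52)=281589, p(53)=329931, p(54)=386155, p(55)=451276, p(56)=526823, p(57)=614154, p(58)=715220, p(59)=831820, p(60)=966467, p(61)=1121505, p(62)=1300156, p(63)=1505499, p(64)=1741630, p(65)=2012558, p(66)=2323520, p(67)=2679689, p(68)=3087735, p(69)=3554345, p(70)=4087968, p(71)=4697205, p(72)=5392783, p(73)=6185689, p(74)=7089500.
Final step: p(75) = p(74) + p(73) - p(70) - p(68) + p(63) + p(60) - p(53) - p(49) + p(40) + p(35) - p(24) - p(18) + p(5)
= 7089500 + 6185689 - 4087968 - 3087735 + 1505499 + 966467 - 329931 - 173525 + 37338 + 14883 - 1575 - 385 + 7
= 8118264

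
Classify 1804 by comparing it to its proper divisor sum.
deficient

Proper divisors of 1804: sum = 1 + 2 + 4 + 11 + 22 + 41 + 44 + 82 + 164 + 451 + 902 = 1724
Since 1724 < 1804, 1804 is deficient.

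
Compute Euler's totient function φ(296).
144

296 = 2^3 × 37
φ(n) = n × ∏(1 - 1/p) for each prime p dividing n
φ(296) = 296 × (1 - 1/2) × (1 - 1/37) = 144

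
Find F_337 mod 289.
182

Matrix identity: Q^n = [[F_(n+1), F_n], [F_n, F_(n-1)]] with Q = [[1,1],[1,0]].
n = 337 = 101010001₂. Square-and-multiply, entries mod 289:
Q^1 = [[1,1],[1,0]]
Q^2 = (Q^1)² = [[2,1],[1,1]]
Q^5 = (Q^2)²·Q = [[8,5],[5,3]]
Q^10 = (Q^5)² = [[89,55],[55,34]]
Q^21 = (Q^10)²·Q = [[82,253],[253,118]]
Q^42 = (Q^21)² = [[217,25],[25,192]]
Q^84 = (Q^42)² = [[29,110],[110,208]]
Q^168 = (Q^84)² = [[225,60],[60,165]]
Q^337 = (Q^168)²·Q = [[173,182],[182,280]]
F_337 mod 289 = Q^337[0][1] = 182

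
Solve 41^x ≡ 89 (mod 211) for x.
117

Baby-step giant-step with step n = ⌈√211⌉ = 15.
Baby steps 41^j mod 211 (j:value) for j=0..14: 0:1, 1:41, 2:204, 3:135, 4:49, 5:110, 6:79, 7:74, 8:80, 9:115, 10:73, 11:39, 12:122, 13:149, 14:201.
Giant-step multiplier: 41^(-15) ≡ 41^(210-15) = 41^195 ≡ 88 (mod 211).
Giant steps γ_i = 89·88^i mod 211: γ_0=89, γ_1=25, γ_2=90, γ_3=113, γ_4=27, γ_5=55, γ_6=198, γ_7=122 (in table at j=12).
x = i·n + j = 7·15 + 12 = 117.
Check: 41^117 ≡ 89 (mod 211).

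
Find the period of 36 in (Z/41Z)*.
20

41 is prime, so ord(36) divides φ(41) = 40.
Divisors of 40: 1, 2, 4, 5, 8, 10, 20, 40.
Repeated squaring: 36^1 ≡ 36, 36^2 ≡ 25, 36^4 ≡ 10, 36^8 ≡ 18, 36^16 ≡ 37, 36^32 ≡ 16 (mod 41).
Test 36^d mod 41 for each divisor d in increasing order:
36^1 ≡ 36
36^2 ≡ 25
36^4 ≡ 10
36^5 = 36^4·36^1 ≡ 32
36^8 ≡ 18
36^10 = 36^8·36^2 ≡ 40
36^20 = 36^16·36^4 ≡ 1  ← first divisor giving 1
The order is 20.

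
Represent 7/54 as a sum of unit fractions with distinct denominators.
1/8 + 1/216

Greedy algorithm:
7/54: ceiling(54/7) = 8, use 1/8
1/216: ceiling(216/1) = 216, use 1/216
Result: 7/54 = 1/8 + 1/216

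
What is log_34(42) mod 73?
19

Baby-step giant-step with step n = ⌈√73⌉ = 9.
Baby steps 34^j mod 73 (j:value) for j=0..8: 0:1, 1:34, 2:61, 3:30, 4:71, 5:5, 6:24, 7:13, 8:4.
Giant-step multiplier: 34^(-9) ≡ 34^(72-9) = 34^63 ≡ 51 (mod 73).
Giant steps γ_i = 42·51^i mod 73: γ_0=42, γ_1=25, γ_2=34 (in table at j=1).
x = i·n + j = 2·9 + 1 = 19.
Check: 34^19 ≡ 42 (mod 73).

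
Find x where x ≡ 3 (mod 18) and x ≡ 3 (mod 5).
3

Using Chinese Remainder Theorem:
M = 18 × 5 = 90
M1 = 5, M2 = 18
y1 = 5^(-1) mod 18 = 11
y2 = 18^(-1) mod 5 = 2
x = (3×5×11 + 3×18×2) mod 90 = 3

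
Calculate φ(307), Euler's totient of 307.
306

307 = 307
φ(n) = n × ∏(1 - 1/p) for each prime p dividing n
φ(307) = 307 × (1 - 1/307) = 306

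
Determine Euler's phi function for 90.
24

90 = 2 × 3^2 × 5
φ(n) = n × ∏(1 - 1/p) for each prime p dividing n
φ(90) = 90 × (1 - 1/2) × (1 - 1/3) × (1 - 1/5) = 24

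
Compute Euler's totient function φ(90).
24

90 = 2 × 3^2 × 5
φ(n) = n × ∏(1 - 1/p) for each prime p dividing n
φ(90) = 90 × (1 - 1/2) × (1 - 1/3) × (1 - 1/5) = 24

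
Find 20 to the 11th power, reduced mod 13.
2

Repeated squaring. Binary of 11 = 1011.
20^1 ≡ 7 (mod 13); 20^2 ≡ 10 (mod 13); 20^4 ≡ 9 (mod 13); 20^8 ≡ 3 (mod 13)
20^11 = 20^1 × 20^2 × 20^8 ≡ 2 (mod 13)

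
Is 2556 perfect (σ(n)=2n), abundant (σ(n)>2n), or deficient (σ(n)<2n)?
abundant

Proper divisors of 2556: sum = 1 + 2 + 3 + 4 + 6 + 9 + 12 + 18 + ... + 426 + 639 + 852 + 1278 (17 divisors) = 3996
Since 3996 > 2556, 2556 is abundant.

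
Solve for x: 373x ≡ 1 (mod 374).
373

gcd(373, 374) = 1, so the inverse exists.
Extended Euclidean algorithm on (374, 373):
374 = 1 × 373 + 1  ⟹  1 = (1)·374 + (-1)·373
So (-1)·373 ≡ 1 (mod 374), i.e. 373^(-1) ≡ -1 ≡ 373 (mod 374).
Check: 373 × 373 = 139129 ≡ 1 (mod 374)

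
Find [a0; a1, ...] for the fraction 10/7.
[1; 2, 3]

Euclidean algorithm steps:
10 = 1 × 7 + 3
7 = 2 × 3 + 1
3 = 3 × 1 + 0
Continued fraction: [1; 2, 3]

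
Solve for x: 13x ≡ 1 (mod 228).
193

gcd(13, 228) = 1, so the inverse exists.
Extended Euclidean algorithm on (228, 13):
228 = 17 × 13 + 7  ⟹  7 = (1)·228 + (-17)·13
13 = 1 × 7 + 6  ⟹  6 = (-1)·228 + (18)·13
7 = 1 × 6 + 1  ⟹  1 = (2)·228 + (-35)·13
So (-35)·13 ≡ 1 (mod 228), i.e. 13^(-1) ≡ -35 ≡ 193 (mod 228).
Check: 13 × 193 = 2509 ≡ 1 (mod 228)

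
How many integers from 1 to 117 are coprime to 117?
72

117 = 3^2 × 13
φ(n) = n × ∏(1 - 1/p) for each prime p dividing n
φ(117) = 117 × (1 - 1/3) × (1 - 1/13) = 72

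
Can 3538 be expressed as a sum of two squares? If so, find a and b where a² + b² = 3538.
17² + 57² (a=17, b=57)

Factorization: 3538 = 2 × 29 × 61
By Fermat: n is sum of two squares iff every prime p ≡ 3 (mod 4) appears to even power.
All primes ≡ 3 (mod 4) appear to even power.
Search a = 0, 1, 2, … for 3538 - a² a perfect square: first hit at a = 17: 3538 - 289 = 3249 = 57².
3538 = 17² + 57² = 289 + 3249 ✓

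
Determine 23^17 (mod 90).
83

Repeated squaring. Binary of 17 = 10001.
23^1 ≡ 23 (mod 90); 23^2 ≡ 79 (mod 90); 23^4 ≡ 31 (mod 90); 23^8 ≡ 61 (mod 90); 23^16 ≡ 31 (mod 90)
23^17 = 23^1 × 23^16 ≡ 83 (mod 90)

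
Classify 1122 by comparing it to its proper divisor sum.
abundant

Proper divisors of 1122: sum = 1 + 2 + 3 + 6 + 11 + 17 + 22 + 33 + 34 + 51 + 66 + 102 + 187 + 374 + 561 = 1470
Since 1470 > 1122, 1122 is abundant.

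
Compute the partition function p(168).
228204732751

p(n) counts ways to write n as a sum of positive integers (order ignored).
Euler's pentagonal recurrence: p(k) = p(k-1) + p(k-2) - p(k-5) - p(k-7) + p(k-12) + p(k-15) - ... (offsets j(3j∓1)/2, signs ++--, p(0)=1, p(<0)=0).
DP table for k = 0..167: p(0)=1, p(1)=1, p(2)=2, p(3)=3, p(4)=5, p(5)=7, p(6)=11, p(7)=15, p(8)=22, p(9)=30, p(10)=42, p(11)=56, p(12)=77, p(13)=101, p(14)=135, p(15)=176, p(16)=231, p(17)=297, p(18)=385, p(19)=490, p(20)=627, p(21)=792, p(22)=1002, p(23)=1255, p(24)=1575, p(25)=1958, p(26)=2436, p(27)=3010, p(28)=3718, p(29)=4565, p(30)=5604, p(31)=6842, p(32)=8349, p(33)=10143, p(34)=12310, p(35)=14883, p(36)=17977, p(37)=21637, p(38)=26015, p(39)=31185, p(40)=37338, p(41)=44583, p(42)=53174, p(43)=63261, p(44)=75175, p(45)=89134, p(46)=105558, p(47)=124754, p(48)=147273, p(49)=173525, p(50)=204226, p(51)=239943, p(52)=281589, p(53)=329931, p(54)=386155, p(55)=451276, p(56)=526823, p(57)=614154, p(58)=715220, p(59)=831820, p(60)=966467, p(61)=1121505, p(62)=1300156, p(63)=1505499, p(64)=1741630, p(65)=2012558, p(66)=2323520, p(67)=2679689, p(68)=3087735, p(69)=3554345, p(70)=4087968, p(71)=4697205, p(72)=5392783, p(73)=6185689, p(74)=7089500, p(75)=8118264, p(76)=9289091, p(77)=10619863, p(78)=12132164, p(79)=13848650, p(80)=15796476, p(81)=18004327, p(82)=20506255, p(83)=23338469, p(84)=26543660, p(85)=30167357, p(86)=34262962, p(87)=38887673, p(88)=44108109, p(89)=49995925, p(90)=56634173, p(91)=64112359, p(92)=72533807, p(93)=82010177, p(94)=92669720, p(95)=104651419, p(96)=118114304, p(97)=133230930, p(98)=150198136, p(99)=169229875, p(100)=190569292, p(101)=214481126, p(102)=241265379, p(103)=271248950, p(104)=304801365, p(105)=342325709, p(106)=384276336, p(107)=431149389, p(108)=483502844, p(109)=541946240, p(110)=607163746, p(111)=679903203, p(112)=761002156, p(113)=851376628, p(114)=952050665, p(115)=1064144451, p(116)=1188908248, p(117)=1327710076, p(118)=1482074143, p(119)=1653668665, p(120)=1844349560, p(121)=2056148051, p(122)=2291320912, p(123)=2552338241, p(124)=2841940500, p(125)=3163127352, p(126)=3519222692, p(127)=3913864295, p(128)=4351078600, p(129)=4835271870, p(130)=5371315400, p(131)=5964539504, p(132)=6620830889, p(133)=7346629512, p(134)=8149040695, p(135)=9035836076, p(136)=10015581680, p(137)=11097645016, p(138)=12292341831, p(139)=13610949895, p(140)=15065878135, p(141)=16670689208, p(142)=18440293320, p(143)=20390982757, p(144)=22540654445, p(145)=24908858009, p(146)=27517052599, p(147)=30388671978, p(148)=33549419497, p(149)=37027355200, p(150)=40853235313, p(151)=45060624582, p(152)=49686288421, p(153)=54770336324, p(154)=60356673280, p(155)=66493182097, p(156)=73232243759, p(157)=80630964769, p(158)=88751778802, p(159)=97662728555, p(160)=107438159466, p(161)=118159068427, p(162)=129913904637, p(163)=142798995930, p(164)=156919475295, p(165)=172389800255, p(166)=189334822579, p(167)=207890420102.
Final step: p(168) = p(167) + p(166) - p(163) - p(161) + p(156) + p(153) - p(146) - p(142) + p(133) + p(128) - p(117) - p(111) + p(98) + p(91) - p(76) - p(68) + p(51) + p(42) - p(23) - p(13)
= 207890420102 + 189334822579 - 142798995930 - 118159068427 + 73232243759 + 54770336324 - 27517052599 - 18440293320 + 7346629512 + 4351078600 - 1327710076 - 679903203 + 150198136 + 64112359 - 9289091 - 3087735 + 239943 + 53174 - 1255 - 101
= 228204732751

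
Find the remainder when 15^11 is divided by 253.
114

Repeated squaring. Binary of 11 = 1011.
15^1 ≡ 15 (mod 253); 15^2 ≡ 225 (mod 253); 15^4 ≡ 25 (mod 253); 15^8 ≡ 119 (mod 253)
15^11 = 15^1 × 15^2 × 15^8 ≡ 114 (mod 253)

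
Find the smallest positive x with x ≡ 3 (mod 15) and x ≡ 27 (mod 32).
123

Using Chinese Remainder Theorem:
M = 15 × 32 = 480
M1 = 32, M2 = 15
y1 = 32^(-1) mod 15 = 8
y2 = 15^(-1) mod 32 = 15
x = (3×32×8 + 27×15×15) mod 480 = 123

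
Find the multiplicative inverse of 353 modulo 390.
137

gcd(353, 390) = 1, so the inverse exists.
Extended Euclidean algorithm on (390, 353):
390 = 1 × 353 + 37  ⟹  37 = (1)·390 + (-1)·353
353 = 9 × 37 + 20  ⟹  20 = (-9)·390 + (10)·353
37 = 1 × 20 + 17  ⟹  17 = (10)·390 + (-11)·353
20 = 1 × 17 + 3  ⟹  3 = (-19)·390 + (21)·353
17 = 5 × 3 + 2  ⟹  2 = (105)·390 + (-116)·353
3 = 1 × 2 + 1  ⟹  1 = (-124)·390 + (137)·353
So (137)·353 ≡ 1 (mod 390), i.e. 353^(-1) ≡ 137 (mod 390).
Check: 353 × 137 = 48361 ≡ 1 (mod 390)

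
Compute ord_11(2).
10

11 is prime, so ord(2) divides φ(11) = 10.
Divisors of 10: 1, 2, 5, 10.
Repeated squaring: 2^1 ≡ 2, 2^2 ≡ 4, 2^4 ≡ 5, 2^8 ≡ 3 (mod 11).
Test 2^d mod 11 for each divisor d in increasing order:
2^1 ≡ 2
2^2 ≡ 4
2^5 = 2^4·2^1 ≡ 10
2^10 = 2^8·2^2 ≡ 1  ← first divisor giving 1
The order is 10.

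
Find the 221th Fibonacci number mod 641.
210

Matrix identity: Q^n = [[F_(n+1), F_n], [F_n, F_(n-1)]] with Q = [[1,1],[1,0]].
n = 221 = 11011101₂. Square-and-multiply, entries mod 641:
Q^1 = [[1,1],[1,0]]
Q^3 = (Q^1)²·Q = [[3,2],[2,1]]
Q^6 = (Q^3)² = [[13,8],[8,5]]
Q^13 = (Q^6)²·Q = [[377,233],[233,144]]
Q^27 = (Q^13)²·Q = [[516,272],[272,244]]
Q^55 = (Q^27)²·Q = [[187,510],[510,318]]
Q^110 = (Q^55)² = [[209,509],[509,341]]
Q^221 = (Q^110)²·Q = [[43,210],[210,474]]
F_221 mod 641 = Q^221[0][1] = 210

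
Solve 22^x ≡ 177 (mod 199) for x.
100

Baby-step giant-step with step n = ⌈√199⌉ = 15.
Baby steps 22^j mod 199 (j:value) for j=0..14: 0:1, 1:22, 2:86, 3:101, 4:33, 5:129, 6:52, 7:149, 8:94, 9:78, 10:124, 11:141, 12:117, 13:186, 14:112.
Giant-step multiplier: 22^(-15) ≡ 22^(198-15) = 22^183 ≡ 55 (mod 199).
Giant steps γ_i = 177·55^i mod 199: γ_0=177, γ_1=183, γ_2=115, γ_3=156, γ_4=23, γ_5=71, γ_6=124 (in table at j=10).
x = i·n + j = 6·15 + 10 = 100.
Check: 22^100 ≡ 177 (mod 199).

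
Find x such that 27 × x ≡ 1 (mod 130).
53

gcd(27, 130) = 1, so the inverse exists.
Extended Euclidean algorithm on (130, 27):
130 = 4 × 27 + 22  ⟹  22 = (1)·130 + (-4)·27
27 = 1 × 22 + 5  ⟹  5 = (-1)·130 + (5)·27
22 = 4 × 5 + 2  ⟹  2 = (5)·130 + (-24)·27
5 = 2 × 2 + 1  ⟹  1 = (-11)·130 + (53)·27
So (53)·27 ≡ 1 (mod 130), i.e. 27^(-1) ≡ 53 (mod 130).
Check: 27 × 53 = 1431 ≡ 1 (mod 130)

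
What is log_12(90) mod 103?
9

Baby-step giant-step with step n = ⌈√103⌉ = 11.
Baby steps 12^j mod 103 (j:value) for j=0..10: 0:1, 1:12, 2:41, 3:80, 4:33, 5:87, 6:14, 7:65, 8:59, 9:90, 10:50.
h = 90 is already in the table at j=9, so x = 9.
Check: 12^9 ≡ 90 (mod 103).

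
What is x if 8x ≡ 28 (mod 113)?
x ≡ 60 (mod 113)

gcd(8, 113) = 1, which divides 28, so solutions exist.
Find 8^(-1) mod 113 by the extended Euclidean algorithm:
113 = 14 × 8 + 1  ⟹  1 = (1)·113 + (-14)·8
So (-14)·8 ≡ 1 (mod 113), i.e. 8^(-1) ≡ -14 ≡ 99 (mod 113).
x ≡ 99 × 28 = 2772 ≡ 60 (mod 113).
Check: 8 × 60 = 480 ≡ 28 (mod 113).
Unique solution: x ≡ 60 (mod 113)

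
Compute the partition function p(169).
250438925115

p(n) counts ways to write n as a sum of positive integers (order ignored).
Euler's pentagonal recurrence: p(k) = p(k-1) + p(k-2) - p(k-5) - p(k-7) + p(k-12) + p(k-15) - ... (offsets j(3j∓1)/2, signs ++--, p(0)=1, p(<0)=0).
DP table for k = 0..168: p(0)=1, p(1)=1, p(2)=2, p(3)=3, p(4)=5, p(5)=7, p(6)=11, p(7)=15, p(8)=22, p(9)=30, p(10)=42, p(11)=56, p(12)=77, p(13)=101, p(14)=135, p(15)=176, p(16)=231, p(17)=297, p(18)=385, p(19)=490, p(20)=627, p(21)=792, p(22)=1002, p(23)=1255, p(24)=1575, p(25)=1958, p(26)=2436, p(27)=3010, p(28)=3718, p(29)=4565, p(30)=5604, p(31)=6842, p(32)=8349, p(33)=10143, p(34)=12310, p(35)=14883, p(36)=17977, p(37)=21637, p(38)=26015, p(39)=31185, p(40)=37338, p(41)=44583, p(42)=53174, p(43)=63261, p(44)=75175, p(45)=89134, p(46)=105558, p(47)=124754, p(48)=147273, p(49)=173525, p(50)=204226, p(51)=239943, p(52)=281589, p(53)=329931, p(54)=386155, p(55)=451276, p(56)=526823, p(57)=614154, p(58)=715220, p(59)=831820, p(60)=966467, p(61)=1121505, p(62)=1300156, p(63)=1505499, p(64)=1741630, p(65)=2012558, p(66)=2323520, p(67)=2679689, p(68)=3087735, p(69)=3554345, p(70)=4087968, p(71)=4697205, p(72)=5392783, p(73)=6185689, p(74)=7089500, p(75)=8118264, p(76)=9289091, p(77)=10619863, p(78)=12132164, p(79)=13848650, p(80)=15796476, p(81)=18004327, p(82)=20506255, p(83)=23338469, p(84)=26543660, p(85)=30167357, p(86)=34262962, p(87)=38887673, p(88)=44108109, p(89)=49995925, p(90)=56634173, p(91)=64112359, p(92)=72533807, p(93)=82010177, p(94)=92669720, p(95)=104651419, p(96)=118114304, p(97)=133230930, p(98)=150198136, p(99)=169229875, p(100)=190569292, p(101)=214481126, p(102)=241265379, p(103)=271248950, p(104)=304801365, p(105)=342325709, p(106)=384276336, p(107)=431149389, p(108)=483502844, p(109)=541946240, p(110)=607163746, p(111)=679903203, p(112)=761002156, p(113)=851376628, p(114)=952050665, p(115)=1064144451, p(116)=1188908248, p(117)=1327710076, p(118)=1482074143, p(119)=1653668665, p(120)=1844349560, p(121)=2056148051, p(122)=2291320912, p(123)=2552338241, p(124)=2841940500, p(125)=3163127352, p(126)=3519222692, p(127)=3913864295, p(128)=4351078600, p(129)=4835271870, p(130)=5371315400, p(131)=5964539504, p(132)=6620830889, p(133)=7346629512, p(134)=8149040695, p(135)=9035836076, p(136)=10015581680, p(137)=11097645016, p(138)=12292341831, p(139)=13610949895, p(140)=15065878135, p(141)=16670689208, p(142)=18440293320, p(143)=20390982757, p(144)=22540654445, p(145)=24908858009, p(146)=27517052599, p(147)=30388671978, p(148)=33549419497, p(149)=37027355200, p(150)=40853235313, p(151)=45060624582, p(152)=49686288421, p(153)=54770336324, p(154)=60356673280, p(155)=66493182097, p(156)=73232243759, p(157)=80630964769, p(158)=88751778802, p(159)=97662728555, p(160)=107438159466, p(161)=118159068427, p(162)=129913904637, p(163)=142798995930, p(164)=156919475295, p(165)=172389800255, p(166)=189334822579, p(167)=207890420102, p(168)=228204732751.
Final step: p(169) = p(168) + p(167) - p(164) - p(162) + p(157) + p(154) - p(147) - p(143) + p(134) + p(129) - p(118) - p(112) + p(99) + p(92) - p(77) - p(69) + p(52) + p(43) - p(24) - p(14)
= 228204732751 + 207890420102 - 156919475295 - 129913904637 + 80630964769 + 60356673280 - 30388671978 - 20390982757 + 8149040695 + 4835271870 - 1482074143 - 761002156 + 169229875 + 72533807 - 10619863 - 3554345 + 281589 + 63261 - 1575 - 135
= 250438925115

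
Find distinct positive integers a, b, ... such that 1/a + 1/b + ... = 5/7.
1/2 + 1/5 + 1/70

Greedy algorithm:
5/7: ceiling(7/5) = 2, use 1/2
3/14: ceiling(14/3) = 5, use 1/5
1/70: ceiling(70/1) = 70, use 1/70
Result: 5/7 = 1/2 + 1/5 + 1/70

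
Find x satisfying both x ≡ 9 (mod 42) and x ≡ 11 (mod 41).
93

Using Chinese Remainder Theorem:
M = 42 × 41 = 1722
M1 = 41, M2 = 42
y1 = 41^(-1) mod 42 = 41
y2 = 42^(-1) mod 41 = 1
x = (9×41×41 + 11×42×1) mod 1722 = 93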